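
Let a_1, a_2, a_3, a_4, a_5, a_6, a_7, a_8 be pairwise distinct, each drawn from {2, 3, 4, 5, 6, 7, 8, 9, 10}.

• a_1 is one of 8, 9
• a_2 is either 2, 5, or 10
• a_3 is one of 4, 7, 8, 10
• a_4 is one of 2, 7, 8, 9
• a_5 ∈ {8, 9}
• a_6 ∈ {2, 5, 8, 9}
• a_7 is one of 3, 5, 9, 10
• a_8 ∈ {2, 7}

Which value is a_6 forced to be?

5

The 8 variables together cover exactly {2, 3, 4, 5, 7, 8, 9, 10} — 8 values for 8 variables — and 3 appears only in a_7's list, so a_7 = 3.
The 7 still-open variables draw from only 7 values {2, 4, 5, 7, 8, 9, 10}, so each is used; only a_3 can be 4, hence a_3 = 4.
The 6 still-open variables together cover exactly {2, 5, 7, 8, 9, 10} — 6 values for 6 variables — and 10 appears only in a_2's list, so a_2 = 10.
Among the 5 still-open variables, 5 fits only a_6 (and all 5 values in {2, 5, 7, 8, 9} must be used), so a_6 = 5.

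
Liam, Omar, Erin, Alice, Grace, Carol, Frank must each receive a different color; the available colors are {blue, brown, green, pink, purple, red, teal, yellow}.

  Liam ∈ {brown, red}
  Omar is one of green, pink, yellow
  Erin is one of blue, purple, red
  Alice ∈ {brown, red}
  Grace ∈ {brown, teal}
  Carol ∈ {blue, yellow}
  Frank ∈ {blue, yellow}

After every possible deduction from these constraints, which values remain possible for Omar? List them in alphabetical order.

green, pink

Liam and Alice share exactly the 2 values {brown, red}; by pigeonhole those values go to them, so strike brown, red from Erin, Grace.
Grace must be teal (only option left).
The 2 variables Carol and Frank are confined to {blue, yellow}, which locks those values in; drop them from Omar, Erin.
Erin's domain is down to {purple}, so Erin = purple.
No further eliminations apply; Omar can still be any of green, pink.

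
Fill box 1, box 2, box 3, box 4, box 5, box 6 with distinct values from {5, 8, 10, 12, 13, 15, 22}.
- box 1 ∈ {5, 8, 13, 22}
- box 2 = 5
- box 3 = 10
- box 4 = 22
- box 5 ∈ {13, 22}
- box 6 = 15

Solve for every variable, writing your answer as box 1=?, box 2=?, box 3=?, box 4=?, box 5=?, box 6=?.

box 1=8, box 2=5, box 3=10, box 4=22, box 5=13, box 6=15

box 2 must be 5 (only option left). Strike 5 from box 1.
box 3 must be 10 (only option left).
box 4's domain is down to {22}, so box 4 = 22. Strike 22 from box 1, box 5.
That leaves box 5 = 13. So box 1 can't be 13.
box 6 has just one choice, so box 6 = 15.
box 1's domain is down to {8}, so box 1 = 8.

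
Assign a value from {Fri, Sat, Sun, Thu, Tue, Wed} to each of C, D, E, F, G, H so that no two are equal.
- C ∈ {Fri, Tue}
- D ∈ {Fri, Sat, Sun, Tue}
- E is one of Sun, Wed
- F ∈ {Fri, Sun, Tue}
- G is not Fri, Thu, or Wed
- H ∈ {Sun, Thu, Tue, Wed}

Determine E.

Wed

The 6 variables draw from only 6 values {Fri, Sat, Sun, Thu, Tue, Wed}, so each is used; only H can be Thu, hence H = Thu.
Among the 5 still-open variables, Wed fits only E (and all 5 values in {Fri, Sat, Sun, Tue, Wed} must be used), so E = Wed.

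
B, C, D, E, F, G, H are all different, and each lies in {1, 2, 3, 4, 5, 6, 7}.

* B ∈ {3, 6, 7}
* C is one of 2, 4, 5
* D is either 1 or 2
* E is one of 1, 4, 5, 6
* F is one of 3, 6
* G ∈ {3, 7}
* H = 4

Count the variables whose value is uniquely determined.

H must be 4 (only option left). Strike 4 from C, E.
The 3 variables B, F, G are confined to {3, 6, 7}, which locks those values in; drop them from E.
Determined: H=4. The other variables each still have more than one consistent value. That makes 1.

1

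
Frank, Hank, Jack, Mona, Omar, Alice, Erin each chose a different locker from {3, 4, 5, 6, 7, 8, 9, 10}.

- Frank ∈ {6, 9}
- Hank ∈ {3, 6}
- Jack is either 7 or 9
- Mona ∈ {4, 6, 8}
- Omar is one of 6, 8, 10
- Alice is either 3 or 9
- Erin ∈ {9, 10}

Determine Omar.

8

The 7 variables together cover exactly {3, 4, 6, 7, 8, 9, 10} — 7 values for 7 variables — and 4 appears only in Mona's list, so Mona = 4.
The 6 still-open variables draw from only 6 values {3, 6, 7, 8, 9, 10}, so each is used; only Jack can be 7, hence Jack = 7.
The 5 still-open variables together cover exactly {3, 6, 8, 9, 10} — 5 values for 5 variables — and 8 appears only in Omar's list, so Omar = 8.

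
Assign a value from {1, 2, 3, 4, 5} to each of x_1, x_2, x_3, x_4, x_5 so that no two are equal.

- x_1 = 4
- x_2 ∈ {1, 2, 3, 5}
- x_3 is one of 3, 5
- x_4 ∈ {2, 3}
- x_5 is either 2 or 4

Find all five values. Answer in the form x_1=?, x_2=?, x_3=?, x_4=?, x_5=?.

x_1=4, x_2=1, x_3=5, x_4=3, x_5=2

x_1's domain is down to {4}, so x_1 = 4. Strike 4 from x_5.
x_5 must be 2 (only option left). Eliminate 2 elsewhere: x_2, x_4.
That leaves x_4 = 3. Remove 3 from x_2, x_3.
x_3's domain is down to {5}, so x_3 = 5. Eliminate 5 elsewhere: x_2.
x_2 has just one choice, so x_2 = 1.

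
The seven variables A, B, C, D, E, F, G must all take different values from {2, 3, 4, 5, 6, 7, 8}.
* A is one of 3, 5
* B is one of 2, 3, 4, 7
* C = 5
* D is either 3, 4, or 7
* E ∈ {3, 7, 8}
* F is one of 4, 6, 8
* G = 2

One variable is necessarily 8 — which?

E

C must be 5 (only option left). Remove 5 from A.
G must be 2 (only option left). So B can't be 2.
A must be 3 (only option left). Eliminate 3 elsewhere: B, D, E.
The 4 still-open variables together cover exactly {4, 6, 7, 8} — 4 values for 4 variables — and 6 appears only in F's list, so F = 6.
Among the 3 still-open variables, 8 fits only E (and all 3 values in {4, 7, 8} must be used), so E = 8.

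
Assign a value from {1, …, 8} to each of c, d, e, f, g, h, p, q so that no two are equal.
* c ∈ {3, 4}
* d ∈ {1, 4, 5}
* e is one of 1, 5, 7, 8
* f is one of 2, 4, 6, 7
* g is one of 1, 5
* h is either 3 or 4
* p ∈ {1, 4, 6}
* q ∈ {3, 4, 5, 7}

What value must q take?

7

Among the 8 variables, 2 fits only f (and all 8 values in {1, 2, 3, 4, 5, 6, 7, 8} must be used), so f = 2.
Among the 7 still-open variables, 6 fits only p (and all 7 values in {1, 3, 4, 5, 6, 7, 8} must be used), so p = 6.
The 6 still-open variables together cover exactly {1, 3, 4, 5, 7, 8} — 6 values for 6 variables — and 8 appears only in e's list, so e = 8.
Among the 5 still-open variables, 7 fits only q (and all 5 values in {1, 3, 4, 5, 7} must be used), so q = 7.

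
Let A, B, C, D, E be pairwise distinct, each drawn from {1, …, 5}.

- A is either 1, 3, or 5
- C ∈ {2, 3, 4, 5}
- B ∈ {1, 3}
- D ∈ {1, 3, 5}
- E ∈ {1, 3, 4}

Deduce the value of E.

4

The 5 variables together cover exactly {1, 2, 3, 4, 5} — 5 values for 5 variables — and 2 appears only in C's list, so C = 2.
The 4 still-open variables draw from only 4 values {1, 3, 4, 5}, so each is used; only E can be 4, hence E = 4.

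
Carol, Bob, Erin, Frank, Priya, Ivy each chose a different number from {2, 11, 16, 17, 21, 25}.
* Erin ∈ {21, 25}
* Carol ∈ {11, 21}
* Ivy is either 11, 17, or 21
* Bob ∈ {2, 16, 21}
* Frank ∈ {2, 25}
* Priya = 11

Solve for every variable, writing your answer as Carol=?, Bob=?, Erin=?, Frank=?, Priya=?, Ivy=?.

Priya's domain is down to {11}, so Priya = 11. Strike 11 from Carol, Ivy.
Carol has just one choice, so Carol = 21. Strike 21 from Bob, Erin, Ivy.
Erin has just one choice, so Erin = 25. Eliminate 25 elsewhere: Frank.
Frank has just one choice, so Frank = 2. So Bob can't be 2.
That leaves Ivy = 17.
Bob's domain is down to {16}, so Bob = 16.

Carol=21, Bob=16, Erin=25, Frank=2, Priya=11, Ivy=17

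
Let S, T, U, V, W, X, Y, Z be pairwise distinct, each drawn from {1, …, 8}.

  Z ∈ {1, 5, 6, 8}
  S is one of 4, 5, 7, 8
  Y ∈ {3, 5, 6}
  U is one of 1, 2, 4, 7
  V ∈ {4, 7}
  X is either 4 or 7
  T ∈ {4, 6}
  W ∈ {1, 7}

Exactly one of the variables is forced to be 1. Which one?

The 8 variables draw from only 8 values {1, 2, 3, 4, 5, 6, 7, 8}, so each is used; only U can be 2, hence U = 2.
The 7 still-open variables together cover exactly {1, 3, 4, 5, 6, 7, 8} — 7 values for 7 variables — and 3 appears only in Y's list, so Y = 3.
The 2 variables V and X are confined to {4, 7}, which locks those values in; drop them from S, T, W.
So 1 goes to W.

W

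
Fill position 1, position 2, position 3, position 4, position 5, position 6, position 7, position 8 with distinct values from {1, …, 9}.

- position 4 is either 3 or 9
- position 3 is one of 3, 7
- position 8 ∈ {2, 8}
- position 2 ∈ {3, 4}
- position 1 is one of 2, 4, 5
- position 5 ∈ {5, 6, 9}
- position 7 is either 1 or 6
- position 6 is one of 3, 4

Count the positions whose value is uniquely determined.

position 2 and position 6 between them cover only {3, 4} — a naked pair. Remove those values from position 1, position 3, position 4.
That leaves position 3 = 7.
position 4 has just one choice, so position 4 = 9. So position 5 can't be 9.
Determined: position 3=7, position 4=9. The other positions each still have more than one consistent value. That makes 2.

2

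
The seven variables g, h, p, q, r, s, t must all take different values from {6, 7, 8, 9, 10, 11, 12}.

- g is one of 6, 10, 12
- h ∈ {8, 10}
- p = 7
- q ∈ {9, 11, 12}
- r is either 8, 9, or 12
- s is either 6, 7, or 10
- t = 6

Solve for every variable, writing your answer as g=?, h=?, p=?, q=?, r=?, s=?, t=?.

g=12, h=8, p=7, q=11, r=9, s=10, t=6

p has just one choice, so p = 7. Eliminate 7 elsewhere: s.
t's domain is down to {6}, so t = 6. Strike 6 from g, s.
s must be 10 (only option left). Strike 10 from g, h.
That leaves g = 12. Remove 12 from q, r.
h's domain is down to {8}, so h = 8. Strike 8 from r.
r's domain is down to {9}, so r = 9. Strike 9 from q.
q must be 11 (only option left).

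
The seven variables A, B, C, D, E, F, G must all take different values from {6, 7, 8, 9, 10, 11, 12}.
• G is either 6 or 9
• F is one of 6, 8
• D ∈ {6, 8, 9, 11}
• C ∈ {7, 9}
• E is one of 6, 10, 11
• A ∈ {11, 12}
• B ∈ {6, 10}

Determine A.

The 7 variables draw from only 7 values {6, 7, 8, 9, 10, 11, 12}, so each is used; only C can be 7, hence C = 7.
The 6 still-open variables together cover exactly {6, 8, 9, 10, 11, 12} — 6 values for 6 variables — and 12 appears only in A's list, so A = 12.

12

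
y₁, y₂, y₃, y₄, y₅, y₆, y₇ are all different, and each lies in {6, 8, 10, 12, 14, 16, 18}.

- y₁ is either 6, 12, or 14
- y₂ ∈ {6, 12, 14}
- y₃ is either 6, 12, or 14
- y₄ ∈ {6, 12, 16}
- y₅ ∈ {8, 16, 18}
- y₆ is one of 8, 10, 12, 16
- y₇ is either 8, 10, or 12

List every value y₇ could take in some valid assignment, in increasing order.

8, 10

Among the 7 variables, 18 fits only y₅ (and all 7 values in {6, 8, 10, 12, 14, 16, 18} must be used), so y₅ = 18.
The 3 variables y₁, y₂, y₃ are confined to {6, 12, 14}, which locks those values in; drop them from y₄, y₆, y₇.
That leaves y₄ = 16. Strike 16 from y₆.
No further eliminations apply; y₇ can still be any of 8, 10.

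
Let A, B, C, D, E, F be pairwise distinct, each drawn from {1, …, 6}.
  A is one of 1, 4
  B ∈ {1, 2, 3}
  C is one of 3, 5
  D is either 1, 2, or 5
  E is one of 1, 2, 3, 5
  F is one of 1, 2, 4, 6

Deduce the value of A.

4

The 6 variables draw from only 6 values {1, 2, 3, 4, 5, 6}, so each is used; only F can be 6, hence F = 6.
The 5 still-open variables together cover exactly {1, 2, 3, 4, 5} — 5 values for 5 variables — and 4 appears only in A's list, so A = 4.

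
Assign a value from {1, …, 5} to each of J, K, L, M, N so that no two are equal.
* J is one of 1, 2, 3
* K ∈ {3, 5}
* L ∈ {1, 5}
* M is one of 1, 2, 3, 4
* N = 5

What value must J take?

N's domain is down to {5}, so N = 5. Strike 5 from K, L.
K must be 3 (only option left). Eliminate 3 elsewhere: J, M.
That leaves L = 1. Remove 1 from J, M.
So J = 2.

2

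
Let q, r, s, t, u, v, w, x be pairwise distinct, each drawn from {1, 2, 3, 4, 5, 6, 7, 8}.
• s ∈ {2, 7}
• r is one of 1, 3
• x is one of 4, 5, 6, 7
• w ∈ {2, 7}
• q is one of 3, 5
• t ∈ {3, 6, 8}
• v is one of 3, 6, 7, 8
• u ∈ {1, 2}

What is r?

3

The 8 variables draw from only 8 values {1, 2, 3, 4, 5, 6, 7, 8}, so each is used; only x can be 4, hence x = 4.
The 7 still-open variables together cover exactly {1, 2, 3, 5, 6, 7, 8} — 7 values for 7 variables — and 5 appears only in q's list, so q = 5.
The 2 variables s and w are confined to {2, 7}, which locks those values in; drop them from u, v.
u has just one choice, so u = 1. Remove 1 from r.
So r = 3.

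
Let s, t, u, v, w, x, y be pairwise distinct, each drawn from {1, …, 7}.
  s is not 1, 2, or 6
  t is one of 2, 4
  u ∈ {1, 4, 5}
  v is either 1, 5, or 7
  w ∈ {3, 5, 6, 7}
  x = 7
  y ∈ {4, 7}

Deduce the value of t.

x has just one choice, so x = 7. Remove 7 from s, v, w, y.
y must be 4 (only option left). Strike 4 from s, t, u.
So t = 2.

2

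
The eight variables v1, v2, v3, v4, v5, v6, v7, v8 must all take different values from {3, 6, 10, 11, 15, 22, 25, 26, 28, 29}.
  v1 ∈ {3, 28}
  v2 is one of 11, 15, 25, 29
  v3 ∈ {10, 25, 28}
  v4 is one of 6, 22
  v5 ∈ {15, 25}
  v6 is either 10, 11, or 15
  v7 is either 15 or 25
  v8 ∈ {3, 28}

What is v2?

The 2 variables v1 and v8 are confined to {3, 28}, which locks those values in; drop them from v3.
v5 and v7 share exactly the 2 values {15, 25}; by pigeonhole those values go to them, so strike 15, 25 from v2, v3, v6.
v3's domain is down to {10}, so v3 = 10. Strike 10 from v6.
v6's domain is down to {11}, so v6 = 11. Strike 11 from v2.
So v2 = 29.

29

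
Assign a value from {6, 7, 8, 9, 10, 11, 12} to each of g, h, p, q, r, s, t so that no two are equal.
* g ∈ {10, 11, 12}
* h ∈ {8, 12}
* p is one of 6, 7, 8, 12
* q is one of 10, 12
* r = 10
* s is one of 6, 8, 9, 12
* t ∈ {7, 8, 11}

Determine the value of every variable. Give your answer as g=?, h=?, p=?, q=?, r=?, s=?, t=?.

r must be 10 (only option left). Remove 10 from g, q.
q's domain is down to {12}, so q = 12. Strike 12 from g, h, p, s.
g's domain is down to {11}, so g = 11. So t can't be 11.
h's domain is down to {8}, so h = 8. Eliminate 8 elsewhere: p, s, t.
That leaves t = 7. So p can't be 7.
p's domain is down to {6}, so p = 6. Strike 6 from s.
s has just one choice, so s = 9.

g=11, h=8, p=6, q=12, r=10, s=9, t=7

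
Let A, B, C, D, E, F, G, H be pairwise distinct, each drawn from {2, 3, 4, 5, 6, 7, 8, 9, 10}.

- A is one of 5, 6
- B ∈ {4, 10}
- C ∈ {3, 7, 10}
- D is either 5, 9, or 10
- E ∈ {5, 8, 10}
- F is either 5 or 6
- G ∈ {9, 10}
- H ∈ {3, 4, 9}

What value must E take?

Among the 8 variables, 7 fits only C (and all 8 values in {3, 4, 5, 6, 7, 8, 9, 10} must be used), so C = 7.
Among the 7 still-open variables, 3 fits only H (and all 7 values in {3, 4, 5, 6, 8, 9, 10} must be used), so H = 3.
The 6 still-open variables together cover exactly {4, 5, 6, 8, 9, 10} — 6 values for 6 variables — and 4 appears only in B's list, so B = 4.
Among the 5 still-open variables, 8 fits only E (and all 5 values in {5, 6, 8, 9, 10} must be used), so E = 8.

8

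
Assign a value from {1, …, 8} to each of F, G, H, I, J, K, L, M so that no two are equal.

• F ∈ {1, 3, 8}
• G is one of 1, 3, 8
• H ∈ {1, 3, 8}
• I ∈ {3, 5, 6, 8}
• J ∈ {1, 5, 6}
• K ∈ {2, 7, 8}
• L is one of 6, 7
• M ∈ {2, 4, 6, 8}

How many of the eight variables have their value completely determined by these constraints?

3

The 8 variables draw from only 8 values {1, 2, 3, 4, 5, 6, 7, 8}, so each is used; only M can be 4, hence M = 4.
The 7 still-open variables draw from only 7 values {1, 2, 3, 5, 6, 7, 8}, so each is used; only K can be 2, hence K = 2.
Among the 6 still-open variables, 7 fits only L (and all 6 values in {1, 3, 5, 6, 7, 8} must be used), so L = 7.
F, G, H between them cover only {1, 3, 8} — a naked triple. Remove those values from I, J.
Determined: K=2, L=7, M=4. The other variables each still have more than one consistent value. That makes 3.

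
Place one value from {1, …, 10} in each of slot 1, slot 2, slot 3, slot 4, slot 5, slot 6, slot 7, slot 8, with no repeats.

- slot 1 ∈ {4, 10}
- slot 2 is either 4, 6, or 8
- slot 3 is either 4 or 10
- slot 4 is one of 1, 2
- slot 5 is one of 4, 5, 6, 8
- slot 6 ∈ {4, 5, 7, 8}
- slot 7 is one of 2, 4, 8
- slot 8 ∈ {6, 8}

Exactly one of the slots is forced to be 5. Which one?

Among the 8 variables, 1 fits only slot 4 (and all 8 values in {1, 2, 4, 5, 6, 7, 8, 10} must be used), so slot 4 = 1.
The 7 still-open variables draw from only 7 values {2, 4, 5, 6, 7, 8, 10}, so each is used; only slot 7 can be 2, hence slot 7 = 2.
Among the 6 still-open variables, 7 fits only slot 6 (and all 6 values in {4, 5, 6, 7, 8, 10} must be used), so slot 6 = 7.
Among the 5 still-open variables, 5 fits only slot 5 (and all 5 values in {4, 5, 6, 8, 10} must be used), so slot 5 = 5.

slot 5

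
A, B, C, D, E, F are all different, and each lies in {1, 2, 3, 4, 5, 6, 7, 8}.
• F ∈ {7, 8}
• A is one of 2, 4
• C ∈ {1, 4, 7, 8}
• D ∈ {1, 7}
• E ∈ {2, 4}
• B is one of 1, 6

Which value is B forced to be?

6

The 6 variables draw from only 6 values {1, 2, 4, 6, 7, 8}, so each is used; only B can be 6, hence B = 6.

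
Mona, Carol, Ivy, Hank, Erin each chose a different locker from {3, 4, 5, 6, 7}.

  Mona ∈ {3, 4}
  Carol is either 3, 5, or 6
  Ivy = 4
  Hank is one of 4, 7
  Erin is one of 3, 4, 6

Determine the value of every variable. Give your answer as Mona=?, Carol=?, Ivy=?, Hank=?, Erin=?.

Ivy's domain is down to {4}, so Ivy = 4. So Mona, Hank, Erin can't be 4.
Hank must be 7 (only option left).
Mona has just one choice, so Mona = 3. Remove 3 from Carol, Erin.
Erin has just one choice, so Erin = 6. Strike 6 from Carol.
Carol must be 5 (only option left).

Mona=3, Carol=5, Ivy=4, Hank=7, Erin=6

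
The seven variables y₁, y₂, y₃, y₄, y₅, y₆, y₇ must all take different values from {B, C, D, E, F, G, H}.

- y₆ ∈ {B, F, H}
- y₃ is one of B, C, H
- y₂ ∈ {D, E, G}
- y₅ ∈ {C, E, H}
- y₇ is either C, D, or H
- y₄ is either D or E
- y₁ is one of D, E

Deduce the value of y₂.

Among the 7 variables, F fits only y₆ (and all 7 values in {B, C, D, E, F, G, H} must be used), so y₆ = F.
Among the 6 still-open variables, B fits only y₃ (and all 6 values in {B, C, D, E, G, H} must be used), so y₃ = B.
The 5 still-open variables together cover exactly {C, D, E, G, H} — 5 values for 5 variables — and G appears only in y₂'s list, so y₂ = G.

G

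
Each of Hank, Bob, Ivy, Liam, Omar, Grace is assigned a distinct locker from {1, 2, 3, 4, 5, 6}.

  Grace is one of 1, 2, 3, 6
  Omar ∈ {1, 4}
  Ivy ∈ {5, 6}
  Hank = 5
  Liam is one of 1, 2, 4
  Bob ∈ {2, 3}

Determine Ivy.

6

Hank has just one choice, so Hank = 5. Strike 5 from Ivy.
So Ivy = 6.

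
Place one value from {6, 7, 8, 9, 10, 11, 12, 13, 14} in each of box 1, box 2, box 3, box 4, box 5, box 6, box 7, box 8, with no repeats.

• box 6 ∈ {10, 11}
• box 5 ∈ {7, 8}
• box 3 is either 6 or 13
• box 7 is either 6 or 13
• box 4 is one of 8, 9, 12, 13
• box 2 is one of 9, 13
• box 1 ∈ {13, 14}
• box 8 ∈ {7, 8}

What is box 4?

The 2 variables box 3 and box 7 are confined to {6, 13}, which locks those values in; drop them from box 1, box 2, box 4.
box 1 has just one choice, so box 1 = 14.
box 2's domain is down to {9}, so box 2 = 9. So box 4 can't be 9.
box 5 and box 8 between them cover only {7, 8} — a naked pair. Remove those values from box 4.
So box 4 = 12.

12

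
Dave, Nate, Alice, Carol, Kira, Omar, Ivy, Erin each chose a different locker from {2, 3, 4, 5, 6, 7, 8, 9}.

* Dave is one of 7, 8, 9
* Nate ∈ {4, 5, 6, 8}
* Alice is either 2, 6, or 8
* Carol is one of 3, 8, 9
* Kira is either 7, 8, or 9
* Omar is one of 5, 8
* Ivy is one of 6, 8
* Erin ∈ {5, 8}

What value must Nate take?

4

Among the 8 variables, 2 fits only Alice (and all 8 values in {2, 3, 4, 5, 6, 7, 8, 9} must be used), so Alice = 2.
The 7 still-open variables together cover exactly {3, 4, 5, 6, 7, 8, 9} — 7 values for 7 variables — and 3 appears only in Carol's list, so Carol = 3.
Among the 6 still-open variables, 4 fits only Nate (and all 6 values in {4, 5, 6, 7, 8, 9} must be used), so Nate = 4.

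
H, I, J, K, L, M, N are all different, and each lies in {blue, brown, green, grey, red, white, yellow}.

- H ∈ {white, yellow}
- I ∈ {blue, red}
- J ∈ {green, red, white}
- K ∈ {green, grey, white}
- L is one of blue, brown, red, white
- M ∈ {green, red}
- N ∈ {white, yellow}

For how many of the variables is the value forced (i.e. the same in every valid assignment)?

The 7 variables together cover exactly {blue, brown, green, grey, red, white, yellow} — 7 values for 7 variables — and brown appears only in L's list, so L = brown.
The 6 still-open variables together cover exactly {blue, green, grey, red, white, yellow} — 6 values for 6 variables — and blue appears only in I's list, so I = blue.
The 5 still-open variables together cover exactly {green, grey, red, white, yellow} — 5 values for 5 variables — and grey appears only in K's list, so K = grey.
H and N share exactly the 2 values {white, yellow}; by pigeonhole those values go to them, so strike white, yellow from J.
Determined: I=blue, K=grey, L=brown. The other variables each still have more than one consistent value. That makes 3.

3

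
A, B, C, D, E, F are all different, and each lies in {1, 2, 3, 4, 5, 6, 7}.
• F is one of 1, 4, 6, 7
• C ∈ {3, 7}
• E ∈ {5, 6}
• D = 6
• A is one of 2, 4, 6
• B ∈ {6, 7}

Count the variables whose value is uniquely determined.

4

D must be 6 (only option left). So A, B, E, F can't be 6.
E must be 5 (only option left).
B must be 7 (only option left). Eliminate 7 elsewhere: C, F.
C's domain is down to {3}, so C = 3.
Determined: B=7, C=3, D=6, E=5. The other variables each still have more than one consistent value. That makes 4.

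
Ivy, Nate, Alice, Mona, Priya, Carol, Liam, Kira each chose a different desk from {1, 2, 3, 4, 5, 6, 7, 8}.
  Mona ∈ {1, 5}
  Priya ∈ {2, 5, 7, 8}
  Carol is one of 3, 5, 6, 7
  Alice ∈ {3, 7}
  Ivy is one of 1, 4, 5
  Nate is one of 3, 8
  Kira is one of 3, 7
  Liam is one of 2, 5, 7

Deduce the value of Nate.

8

Among the 8 variables, 4 fits only Ivy (and all 8 values in {1, 2, 3, 4, 5, 6, 7, 8} must be used), so Ivy = 4.
The 7 still-open variables together cover exactly {1, 2, 3, 5, 6, 7, 8} — 7 values for 7 variables — and 1 appears only in Mona's list, so Mona = 1.
The 6 still-open variables together cover exactly {2, 3, 5, 6, 7, 8} — 6 values for 6 variables — and 6 appears only in Carol's list, so Carol = 6.
Alice and Kira share exactly the 2 values {3, 7}; by pigeonhole those values go to them, so strike 3, 7 from Nate, Priya, Liam.
So Nate = 8.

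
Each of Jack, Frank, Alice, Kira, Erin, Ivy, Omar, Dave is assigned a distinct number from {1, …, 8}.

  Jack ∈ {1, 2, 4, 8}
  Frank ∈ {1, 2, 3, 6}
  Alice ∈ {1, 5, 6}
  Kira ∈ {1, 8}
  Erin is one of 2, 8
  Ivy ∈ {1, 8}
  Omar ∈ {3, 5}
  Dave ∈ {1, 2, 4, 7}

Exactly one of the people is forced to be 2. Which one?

Erin

Among the 8 variables, 7 fits only Dave (and all 8 values in {1, 2, 3, 4, 5, 6, 7, 8} must be used), so Dave = 7.
The 7 still-open variables together cover exactly {1, 2, 3, 4, 5, 6, 8} — 7 values for 7 variables — and 4 appears only in Jack's list, so Jack = 4.
Kira and Ivy share exactly the 2 values {1, 8}; by pigeonhole those values go to them, so strike 1, 8 from Frank, Alice, Erin.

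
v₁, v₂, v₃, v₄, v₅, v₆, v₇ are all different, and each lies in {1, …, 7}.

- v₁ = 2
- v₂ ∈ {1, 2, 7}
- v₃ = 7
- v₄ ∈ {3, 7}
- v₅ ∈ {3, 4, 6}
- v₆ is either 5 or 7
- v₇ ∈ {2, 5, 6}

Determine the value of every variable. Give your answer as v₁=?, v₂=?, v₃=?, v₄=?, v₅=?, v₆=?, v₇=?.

v₁'s domain is down to {2}, so v₁ = 2. Strike 2 from v₂, v₇.
v₃ has just one choice, so v₃ = 7. Remove 7 from v₂, v₄, v₆.
That leaves v₄ = 3. Eliminate 3 elsewhere: v₅.
v₆ must be 5 (only option left). Eliminate 5 elsewhere: v₇.
v₇ has just one choice, so v₇ = 6. Strike 6 from v₅.
That leaves v₂ = 1.
v₅ has just one choice, so v₅ = 4.

v₁=2, v₂=1, v₃=7, v₄=3, v₅=4, v₆=5, v₇=6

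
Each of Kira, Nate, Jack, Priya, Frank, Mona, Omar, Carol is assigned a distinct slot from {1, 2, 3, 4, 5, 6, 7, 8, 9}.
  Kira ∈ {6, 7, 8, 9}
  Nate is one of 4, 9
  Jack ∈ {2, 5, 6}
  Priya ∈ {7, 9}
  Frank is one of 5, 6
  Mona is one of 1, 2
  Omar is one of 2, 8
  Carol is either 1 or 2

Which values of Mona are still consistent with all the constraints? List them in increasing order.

1, 2

The 8 variables draw from only 8 values {1, 2, 4, 5, 6, 7, 8, 9}, so each is used; only Nate can be 4, hence Nate = 4.
Mona and Carol share exactly the 2 values {1, 2}; by pigeonhole those values go to them, so strike 1, 2 from Jack, Omar.
That leaves Omar = 8. Eliminate 8 elsewhere: Kira.
Jack and Frank between them cover only {5, 6} — a naked pair. Remove those values from Kira.
No further eliminations apply; Mona can still be any of 1, 2.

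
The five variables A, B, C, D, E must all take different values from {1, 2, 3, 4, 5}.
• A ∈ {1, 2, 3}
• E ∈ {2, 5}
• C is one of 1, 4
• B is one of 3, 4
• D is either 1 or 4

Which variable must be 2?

A

Among the 5 variables, 5 fits only E (and all 5 values in {1, 2, 3, 4, 5} must be used), so E = 5.
The 4 still-open variables draw from only 4 values {1, 2, 3, 4}, so each is used; only A can be 2, hence A = 2.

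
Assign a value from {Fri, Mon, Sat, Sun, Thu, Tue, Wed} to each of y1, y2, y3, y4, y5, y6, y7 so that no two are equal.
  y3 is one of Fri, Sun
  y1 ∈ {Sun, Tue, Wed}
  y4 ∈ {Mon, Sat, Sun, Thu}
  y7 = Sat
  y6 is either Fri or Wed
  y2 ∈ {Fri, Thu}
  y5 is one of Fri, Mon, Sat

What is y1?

y7 must be Sat (only option left). So y4, y5 can't be Sat.
The 6 still-open variables together cover exactly {Fri, Mon, Sun, Thu, Tue, Wed} — 6 values for 6 variables — and Tue appears only in y1's list, so y1 = Tue.

Tue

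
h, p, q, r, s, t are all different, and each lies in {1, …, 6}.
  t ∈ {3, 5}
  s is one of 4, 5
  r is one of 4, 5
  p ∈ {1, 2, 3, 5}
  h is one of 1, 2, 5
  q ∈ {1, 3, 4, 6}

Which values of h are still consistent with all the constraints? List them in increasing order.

1, 2

The 6 variables together cover exactly {1, 2, 3, 4, 5, 6} — 6 values for 6 variables — and 6 appears only in q's list, so q = 6.
r and s between them cover only {4, 5} — a naked pair. Remove those values from h, p, t.
t has just one choice, so t = 3. Strike 3 from p.
No further eliminations apply; h can still be any of 1, 2.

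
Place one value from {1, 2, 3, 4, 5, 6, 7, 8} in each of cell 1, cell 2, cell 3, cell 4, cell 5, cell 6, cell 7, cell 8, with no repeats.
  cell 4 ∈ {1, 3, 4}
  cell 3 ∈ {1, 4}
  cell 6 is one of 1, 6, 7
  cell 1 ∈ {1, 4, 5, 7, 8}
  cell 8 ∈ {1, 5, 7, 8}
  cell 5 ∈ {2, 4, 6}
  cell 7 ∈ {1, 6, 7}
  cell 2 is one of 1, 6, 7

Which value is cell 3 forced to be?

Among the 8 variables, 2 fits only cell 5 (and all 8 values in {1, 2, 3, 4, 5, 6, 7, 8} must be used), so cell 5 = 2.
The 7 still-open variables together cover exactly {1, 3, 4, 5, 6, 7, 8} — 7 values for 7 variables — and 3 appears only in cell 4's list, so cell 4 = 3.
The 3 variables cell 2, cell 6, cell 7 are confined to {1, 6, 7}, which locks those values in; drop them from cell 1, cell 3, cell 8.
So cell 3 = 4.

4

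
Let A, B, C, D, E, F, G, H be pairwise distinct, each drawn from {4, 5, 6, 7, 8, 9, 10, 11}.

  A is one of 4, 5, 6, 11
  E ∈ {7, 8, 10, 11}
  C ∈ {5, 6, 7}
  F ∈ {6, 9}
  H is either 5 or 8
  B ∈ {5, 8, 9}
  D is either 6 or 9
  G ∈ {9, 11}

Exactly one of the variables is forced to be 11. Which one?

Among the 8 variables, 4 fits only A (and all 8 values in {4, 5, 6, 7, 8, 9, 10, 11} must be used), so A = 4.
Among the 7 still-open variables, 10 fits only E (and all 7 values in {5, 6, 7, 8, 9, 10, 11} must be used), so E = 10.
The 6 still-open variables together cover exactly {5, 6, 7, 8, 9, 11} — 6 values for 6 variables — and 7 appears only in C's list, so C = 7.
Among the 5 still-open variables, 11 fits only G (and all 5 values in {5, 6, 8, 9, 11} must be used), so G = 11.

G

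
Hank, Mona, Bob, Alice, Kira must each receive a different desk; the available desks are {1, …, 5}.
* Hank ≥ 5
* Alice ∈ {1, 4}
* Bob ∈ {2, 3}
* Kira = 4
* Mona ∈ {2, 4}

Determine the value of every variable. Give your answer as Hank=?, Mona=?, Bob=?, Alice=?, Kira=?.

Hank=5, Mona=2, Bob=3, Alice=1, Kira=4

Hank's domain is down to {5}, so Hank = 5.
That leaves Kira = 4. Strike 4 from Mona, Alice.
Mona must be 2 (only option left). Remove 2 from Bob.
Bob's domain is down to {3}, so Bob = 3.
Alice must be 1 (only option left).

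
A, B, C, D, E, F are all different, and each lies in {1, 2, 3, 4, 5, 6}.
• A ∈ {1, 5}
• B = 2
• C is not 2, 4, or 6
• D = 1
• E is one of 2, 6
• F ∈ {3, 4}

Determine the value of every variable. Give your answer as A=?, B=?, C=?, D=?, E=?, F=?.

B's domain is down to {2}, so B = 2. Eliminate 2 elsewhere: E.
D has just one choice, so D = 1. Eliminate 1 elsewhere: A, C.
E has just one choice, so E = 6.
That leaves A = 5. Strike 5 from C.
C's domain is down to {3}, so C = 3. Eliminate 3 elsewhere: F.
That leaves F = 4.

A=5, B=2, C=3, D=1, E=6, F=4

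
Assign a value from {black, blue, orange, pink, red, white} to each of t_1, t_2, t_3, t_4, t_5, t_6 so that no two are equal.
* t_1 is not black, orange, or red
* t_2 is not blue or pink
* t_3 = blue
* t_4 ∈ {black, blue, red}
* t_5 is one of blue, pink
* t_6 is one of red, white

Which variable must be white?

t_1

t_3 must be blue (only option left). Strike blue from t_1, t_4, t_5.
t_5's domain is down to {pink}, so t_5 = pink. Eliminate pink elsewhere: t_1.
So white goes to t_1.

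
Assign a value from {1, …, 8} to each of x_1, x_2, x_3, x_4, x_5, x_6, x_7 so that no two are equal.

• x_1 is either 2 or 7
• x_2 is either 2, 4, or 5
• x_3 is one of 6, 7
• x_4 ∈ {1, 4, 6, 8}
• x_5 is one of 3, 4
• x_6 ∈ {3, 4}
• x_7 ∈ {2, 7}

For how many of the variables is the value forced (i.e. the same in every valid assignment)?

2

x_1 and x_7 share exactly the 2 values {2, 7}; by pigeonhole those values go to them, so strike 2, 7 from x_2, x_3.
x_3 must be 6 (only option left). Strike 6 from x_4.
x_5 and x_6 share exactly the 2 values {3, 4}; by pigeonhole those values go to them, so strike 3, 4 from x_2, x_4.
x_2 has just one choice, so x_2 = 5.
Determined: x_2=5, x_3=6. The other variables each still have more than one consistent value. That makes 2.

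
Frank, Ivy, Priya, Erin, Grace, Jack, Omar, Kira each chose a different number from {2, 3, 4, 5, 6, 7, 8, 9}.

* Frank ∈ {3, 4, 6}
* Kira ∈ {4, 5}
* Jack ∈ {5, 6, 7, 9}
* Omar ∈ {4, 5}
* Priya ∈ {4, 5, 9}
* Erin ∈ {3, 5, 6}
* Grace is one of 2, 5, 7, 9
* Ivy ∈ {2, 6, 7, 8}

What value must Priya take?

The 8 variables draw from only 8 values {2, 3, 4, 5, 6, 7, 8, 9}, so each is used; only Ivy can be 8, hence Ivy = 8.
Among the 7 still-open variables, 2 fits only Grace (and all 7 values in {2, 3, 4, 5, 6, 7, 9} must be used), so Grace = 2.
The 6 still-open variables draw from only 6 values {3, 4, 5, 6, 7, 9}, so each is used; only Jack can be 7, hence Jack = 7.
The 5 still-open variables together cover exactly {3, 4, 5, 6, 9} — 5 values for 5 variables — and 9 appears only in Priya's list, so Priya = 9.

9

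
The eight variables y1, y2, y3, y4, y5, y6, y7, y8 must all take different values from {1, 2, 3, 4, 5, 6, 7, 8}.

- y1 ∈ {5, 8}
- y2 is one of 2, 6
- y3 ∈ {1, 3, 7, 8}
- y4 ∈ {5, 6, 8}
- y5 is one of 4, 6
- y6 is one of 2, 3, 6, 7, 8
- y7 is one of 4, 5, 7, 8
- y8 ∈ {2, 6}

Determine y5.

4

The 8 variables together cover exactly {1, 2, 3, 4, 5, 6, 7, 8} — 8 values for 8 variables — and 1 appears only in y3's list, so y3 = 1.
The 7 still-open variables draw from only 7 values {2, 3, 4, 5, 6, 7, 8}, so each is used; only y6 can be 3, hence y6 = 3.
The 6 still-open variables together cover exactly {2, 4, 5, 6, 7, 8} — 6 values for 6 variables — and 7 appears only in y7's list, so y7 = 7.
The 5 still-open variables together cover exactly {2, 4, 5, 6, 8} — 5 values for 5 variables — and 4 appears only in y5's list, so y5 = 4.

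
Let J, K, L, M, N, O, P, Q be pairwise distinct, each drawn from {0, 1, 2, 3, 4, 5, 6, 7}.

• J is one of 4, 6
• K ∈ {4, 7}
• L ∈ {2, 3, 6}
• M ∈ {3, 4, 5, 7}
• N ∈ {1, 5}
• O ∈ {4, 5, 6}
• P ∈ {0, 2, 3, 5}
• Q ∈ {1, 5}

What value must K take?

The 8 variables together cover exactly {0, 1, 2, 3, 4, 5, 6, 7} — 8 values for 8 variables — and 0 appears only in P's list, so P = 0.
Among the 7 still-open variables, 2 fits only L (and all 7 values in {1, 2, 3, 4, 5, 6, 7} must be used), so L = 2.
The 6 still-open variables draw from only 6 values {1, 3, 4, 5, 6, 7}, so each is used; only M can be 3, hence M = 3.
The 5 still-open variables draw from only 5 values {1, 4, 5, 6, 7}, so each is used; only K can be 7, hence K = 7.

7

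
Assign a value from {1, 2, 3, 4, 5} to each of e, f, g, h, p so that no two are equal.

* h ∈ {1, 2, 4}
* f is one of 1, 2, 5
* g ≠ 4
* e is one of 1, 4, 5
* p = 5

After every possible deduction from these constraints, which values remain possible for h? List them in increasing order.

p must be 5 (only option left). Eliminate 5 elsewhere: e, f, g.
The 4 still-open variables together cover exactly {1, 2, 3, 4} — 4 values for 4 variables — and 3 appears only in g's list, so g = 3.
No further eliminations apply; h can still be any of 1, 2, 4.

1, 2, 4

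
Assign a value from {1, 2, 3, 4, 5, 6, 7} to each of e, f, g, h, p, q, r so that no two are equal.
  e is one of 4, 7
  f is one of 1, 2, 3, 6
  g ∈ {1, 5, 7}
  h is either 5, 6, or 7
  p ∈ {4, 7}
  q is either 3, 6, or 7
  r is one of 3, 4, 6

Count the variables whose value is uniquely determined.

3

The 7 variables together cover exactly {1, 2, 3, 4, 5, 6, 7} — 7 values for 7 variables — and 2 appears only in f's list, so f = 2.
Among the 6 still-open variables, 1 fits only g (and all 6 values in {1, 3, 4, 5, 6, 7} must be used), so g = 1.
The 5 still-open variables together cover exactly {3, 4, 5, 6, 7} — 5 values for 5 variables — and 5 appears only in h's list, so h = 5.
e and p between them cover only {4, 7} — a naked pair. Remove those values from q, r.
Determined: f=2, g=1, h=5. The other variables each still have more than one consistent value. That makes 3.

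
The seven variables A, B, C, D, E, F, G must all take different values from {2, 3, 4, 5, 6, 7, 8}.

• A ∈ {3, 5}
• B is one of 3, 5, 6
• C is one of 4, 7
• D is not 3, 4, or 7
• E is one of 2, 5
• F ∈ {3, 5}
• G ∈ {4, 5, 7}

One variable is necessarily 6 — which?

The 7 variables draw from only 7 values {2, 3, 4, 5, 6, 7, 8}, so each is used; only D can be 8, hence D = 8.
Among the 6 still-open variables, 2 fits only E (and all 6 values in {2, 3, 4, 5, 6, 7} must be used), so E = 2.
The 5 still-open variables together cover exactly {3, 4, 5, 6, 7} — 5 values for 5 variables — and 6 appears only in B's list, so B = 6.

B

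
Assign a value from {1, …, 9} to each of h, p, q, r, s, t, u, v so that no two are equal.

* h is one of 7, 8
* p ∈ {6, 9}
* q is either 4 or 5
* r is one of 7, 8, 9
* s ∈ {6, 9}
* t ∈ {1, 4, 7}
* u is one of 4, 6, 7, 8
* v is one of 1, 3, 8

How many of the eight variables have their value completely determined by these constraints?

The 8 variables draw from only 8 values {1, 3, 4, 5, 6, 7, 8, 9}, so each is used; only v can be 3, hence v = 3.
Among the 7 still-open variables, 1 fits only t (and all 7 values in {1, 4, 5, 6, 7, 8, 9} must be used), so t = 1.
Among the 6 still-open variables, 5 fits only q (and all 6 values in {4, 5, 6, 7, 8, 9} must be used), so q = 5.
Among the 5 still-open variables, 4 fits only u (and all 5 values in {4, 6, 7, 8, 9} must be used), so u = 4.
p and s between them cover only {6, 9} — a naked pair. Remove those values from r.
Determined: q=5, t=1, u=4, v=3. The other variables each still have more than one consistent value. That makes 4.

4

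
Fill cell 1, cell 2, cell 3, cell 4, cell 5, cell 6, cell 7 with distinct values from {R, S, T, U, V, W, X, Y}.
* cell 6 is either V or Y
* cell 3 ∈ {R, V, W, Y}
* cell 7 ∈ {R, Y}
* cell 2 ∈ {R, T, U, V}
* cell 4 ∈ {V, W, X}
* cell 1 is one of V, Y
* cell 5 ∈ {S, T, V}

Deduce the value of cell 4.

The 2 variables cell 1 and cell 6 are confined to {V, Y}, which locks those values in; drop them from cell 2, cell 3, cell 4, cell 5, cell 7.
cell 7 must be R (only option left). Eliminate R elsewhere: cell 2, cell 3.
That leaves cell 3 = W. So cell 4 can't be W.
So cell 4 = X.

X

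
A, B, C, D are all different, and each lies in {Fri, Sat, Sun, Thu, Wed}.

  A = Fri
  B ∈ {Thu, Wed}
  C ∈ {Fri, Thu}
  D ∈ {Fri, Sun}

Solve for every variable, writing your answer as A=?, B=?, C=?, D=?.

A has just one choice, so A = Fri. Remove Fri from C, D.
C must be Thu (only option left). Remove Thu from B.
D must be Sun (only option left).
B's domain is down to {Wed}, so B = Wed.

A=Fri, B=Wed, C=Thu, D=Sun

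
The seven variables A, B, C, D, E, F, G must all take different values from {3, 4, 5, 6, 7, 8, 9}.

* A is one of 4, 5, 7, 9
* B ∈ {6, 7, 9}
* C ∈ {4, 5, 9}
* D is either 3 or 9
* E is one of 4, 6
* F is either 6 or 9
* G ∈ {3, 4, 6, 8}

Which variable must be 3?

D

The 7 variables together cover exactly {3, 4, 5, 6, 7, 8, 9} — 7 values for 7 variables — and 8 appears only in G's list, so G = 8.
The 6 still-open variables draw from only 6 values {3, 4, 5, 6, 7, 9}, so each is used; only D can be 3, hence D = 3.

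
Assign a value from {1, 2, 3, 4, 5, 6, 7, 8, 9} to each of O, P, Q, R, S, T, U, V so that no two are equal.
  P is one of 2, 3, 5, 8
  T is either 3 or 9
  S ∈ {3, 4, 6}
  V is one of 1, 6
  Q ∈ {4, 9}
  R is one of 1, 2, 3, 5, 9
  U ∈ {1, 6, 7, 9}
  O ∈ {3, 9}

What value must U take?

7

O and T share exactly the 2 values {3, 9}; by pigeonhole those values go to them, so strike 3, 9 from P, Q, R, S, U.
Q must be 4 (only option left). Remove 4 from S.
S's domain is down to {6}, so S = 6. Remove 6 from U, V.
V has just one choice, so V = 1. Eliminate 1 elsewhere: R, U.
So U = 7.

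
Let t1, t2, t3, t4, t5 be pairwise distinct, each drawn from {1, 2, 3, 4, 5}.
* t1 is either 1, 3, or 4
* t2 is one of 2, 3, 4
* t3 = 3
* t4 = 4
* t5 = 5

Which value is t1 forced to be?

1

t3's domain is down to {3}, so t3 = 3. Eliminate 3 elsewhere: t1, t2.
That leaves t4 = 4. So t1, t2 can't be 4.
So t1 = 1.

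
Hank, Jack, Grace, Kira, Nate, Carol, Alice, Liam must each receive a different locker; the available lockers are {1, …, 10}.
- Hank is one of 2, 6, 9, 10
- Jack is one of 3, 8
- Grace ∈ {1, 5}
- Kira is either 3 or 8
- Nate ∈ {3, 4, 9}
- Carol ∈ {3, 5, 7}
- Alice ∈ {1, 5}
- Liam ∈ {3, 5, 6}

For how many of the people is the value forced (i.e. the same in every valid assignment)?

2

Jack and Kira share exactly the 2 values {3, 8}; by pigeonhole those values go to them, so strike 3, 8 from Nate, Carol, Liam.
Grace and Alice between them cover only {1, 5} — a naked pair. Remove those values from Carol, Liam.
That leaves Carol = 7.
Liam's domain is down to {6}, so Liam = 6. So Hank can't be 6.
Determined: Carol=7, Liam=6. The other people each still have more than one consistent value. That makes 2.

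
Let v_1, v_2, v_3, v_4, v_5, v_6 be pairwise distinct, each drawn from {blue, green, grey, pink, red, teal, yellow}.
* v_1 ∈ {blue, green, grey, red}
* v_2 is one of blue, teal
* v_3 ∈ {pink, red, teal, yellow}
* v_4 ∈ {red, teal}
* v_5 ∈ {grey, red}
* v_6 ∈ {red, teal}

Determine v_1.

v_4 and v_6 share exactly the 2 values {red, teal}; by pigeonhole those values go to them, so strike red, teal from v_1, v_2, v_3, v_5.
That leaves v_2 = blue. Strike blue from v_1.
That leaves v_5 = grey. Remove grey from v_1.
So v_1 = green.

green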